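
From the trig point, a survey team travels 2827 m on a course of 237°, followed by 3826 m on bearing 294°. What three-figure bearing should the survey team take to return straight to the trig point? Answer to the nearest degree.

090°

Leg 1 (237°, 2827 m): east 2827 sin 237° = -2370.92, north 2827 cos 237° = -1539.69
Leg 2 (294°, 3826 m): east 3826 sin 294° = -3495.22, north 3826 cos 294° = 1556.17
Net displacement: -5866.15 east, 16.48 north. Direction back to start is (5866.15, -16.48): bearing = atan2(5866.15, -16.48) mod 360° = 90.16° ≈ 090°.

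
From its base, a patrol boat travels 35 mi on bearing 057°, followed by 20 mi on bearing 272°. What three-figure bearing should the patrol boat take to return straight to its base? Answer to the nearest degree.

Leg 1 (057°, 35 mi): east 35 sin 57° = 29.35, north 35 cos 57° = 19.06
Leg 2 (272°, 20 mi): east 20 sin 272° = -19.99, north 20 cos 272° = 0.70
Net displacement: 9.37 east, 19.76 north. Direction back to start is (-9.37, -19.76): bearing = atan2(-9.37, -19.76) mod 360° = 205.36° ≈ 205°.

205°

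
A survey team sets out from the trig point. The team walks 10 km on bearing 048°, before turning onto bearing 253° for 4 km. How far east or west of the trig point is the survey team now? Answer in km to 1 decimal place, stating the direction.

3.6 km east

Leg 1 (048°, 10 km): east 10 sin 48° = 7.43, north 10 cos 48° = 6.69
Leg 2 (253°, 4 km): east 4 sin 253° = -3.83, north 4 cos 253° = -1.17
Net east component: 3.61 km.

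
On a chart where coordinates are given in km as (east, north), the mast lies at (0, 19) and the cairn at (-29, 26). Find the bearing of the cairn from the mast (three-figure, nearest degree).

284°

Δeast = -29 − 0 = -29.00; Δnorth = 26 − 19 = 7.00.
Bearing = atan2(Δeast, Δnorth) mod 360° = 283.57° ≈ 284°.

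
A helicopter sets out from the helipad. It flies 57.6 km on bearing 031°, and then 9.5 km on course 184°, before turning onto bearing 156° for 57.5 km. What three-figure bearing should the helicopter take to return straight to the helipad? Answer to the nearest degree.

284°

Leg 1 (031°, 57.6 km): east 57.6 sin 31° = 29.67, north 57.6 cos 31° = 49.37
Leg 2 (184°, 9.5 km): east 9.5 sin 184° = -0.66, north 9.5 cos 184° = -9.48
Leg 3 (156°, 57.5 km): east 57.5 sin 156° = 23.39, north 57.5 cos 156° = -52.53
Net displacement: 52.39 east, -12.63 north. Direction back to start is (-52.39, 12.63): bearing = atan2(-52.39, 12.63) mod 360° = 283.56° ≈ 284°.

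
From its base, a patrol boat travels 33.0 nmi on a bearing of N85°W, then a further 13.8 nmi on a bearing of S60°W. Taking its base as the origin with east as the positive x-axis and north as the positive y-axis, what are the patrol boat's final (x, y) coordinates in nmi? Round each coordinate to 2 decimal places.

Leg 1 (N85°W, 33.0 nmi): east 33.0 sin 275° = -32.87, north 33.0 cos 275° = 2.88
Leg 2 (S60°W, 13.8 nmi): east 13.8 sin 240° = -11.95, north 13.8 cos 240° = -6.90
Summing: -44.83 nmi east, -4.02 nmi north → (-44.83, -4.02).

(-44.83, -4.02)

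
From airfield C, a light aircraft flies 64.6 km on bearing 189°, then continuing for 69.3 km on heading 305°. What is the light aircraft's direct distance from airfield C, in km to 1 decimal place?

71.1 km

Leg 1 (189°, 64.6 km): east 64.6 sin 189° = -10.11, north 64.6 cos 189° = -63.80
Leg 2 (305°, 69.3 km): east 69.3 sin 305° = -56.77, north 69.3 cos 305° = 39.75
Net: -66.87 east, -24.06 north. Distance = √((-66.87)² + (-24.06)²) = 71.068 km.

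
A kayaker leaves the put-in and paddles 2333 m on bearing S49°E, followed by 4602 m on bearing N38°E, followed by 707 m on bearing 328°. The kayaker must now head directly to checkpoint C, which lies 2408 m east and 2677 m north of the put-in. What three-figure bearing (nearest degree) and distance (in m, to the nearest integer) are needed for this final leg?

Leg 1 (S49°E, 2333 m): east 2333 sin 131° = 1760.74, north 2333 cos 131° = -1530.59
Leg 2 (N38°E, 4602 m): east 4602 sin 38° = 2833.27, north 4602 cos 38° = 3626.43
Leg 3 (328°, 707 m): east 707 sin 328° = -374.65, north 707 cos 328° = 599.57
Current position: (4219.36, 2695.41). Target: (2408, 2677). Remaining: Δeast = -1811.36, Δnorth = -18.41.
Bearing = atan2(-1811.36, -18.41) mod 360° = 269.42°; distance = √((-1811.36)² + (-18.41)²) = 1811.452 m.

269°, 1811 m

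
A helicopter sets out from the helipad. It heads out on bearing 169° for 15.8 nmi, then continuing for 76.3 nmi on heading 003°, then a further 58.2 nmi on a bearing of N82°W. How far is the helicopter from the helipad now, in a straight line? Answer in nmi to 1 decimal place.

Leg 1 (169°, 15.8 nmi): east 15.8 sin 169° = 3.01, north 15.8 cos 169° = -15.51
Leg 2 (003°, 76.3 nmi): east 76.3 sin 3° = 3.99, north 76.3 cos 3° = 76.20
Leg 3 (N82°W, 58.2 nmi): east 58.2 sin 278° = -57.63, north 58.2 cos 278° = 8.10
Net: -50.63 east, 68.79 north. Distance = √((-50.63)² + (68.79)²) = 85.407 nmi.

85.4 nmi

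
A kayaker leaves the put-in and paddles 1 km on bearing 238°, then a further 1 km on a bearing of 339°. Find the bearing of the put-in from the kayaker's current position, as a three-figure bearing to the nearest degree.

Leg 1 (238°, 1 km): east 1 sin 238° = -0.85, north 1 cos 238° = -0.53
Leg 2 (339°, 1 km): east 1 sin 339° = -0.36, north 1 cos 339° = 0.93
Net displacement: -1.21 east, 0.40 north. Direction back to start is (1.21, -0.40): bearing = atan2(1.21, -0.40) mod 360° = 108.50° ≈ 108°.

108°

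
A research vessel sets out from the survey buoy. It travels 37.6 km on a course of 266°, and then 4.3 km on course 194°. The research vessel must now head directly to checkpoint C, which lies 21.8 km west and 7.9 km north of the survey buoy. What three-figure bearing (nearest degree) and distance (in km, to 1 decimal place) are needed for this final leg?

Leg 1 (266°, 37.6 km): east 37.6 sin 266° = -37.51, north 37.6 cos 266° = -2.62
Leg 2 (194°, 4.3 km): east 4.3 sin 194° = -1.04, north 4.3 cos 194° = -4.17
Current position: (-38.55, -6.80). Target: (-21.8, 7.9). Remaining: Δeast = 16.75, Δnorth = 14.70.
Bearing = atan2(16.75, 14.70) mod 360° = 48.74°; distance = √((16.75)² + (14.70)²) = 22.281 km.

049°, 22.3 km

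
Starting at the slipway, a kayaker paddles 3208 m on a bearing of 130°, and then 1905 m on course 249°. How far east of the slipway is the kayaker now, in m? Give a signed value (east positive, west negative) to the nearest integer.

Leg 1 (130°, 3208 m): east 3208 sin 130° = 2457.47, north 3208 cos 130° = -2062.06
Leg 2 (249°, 1905 m): east 1905 sin 249° = -1778.47, north 1905 cos 249° = -682.69
Net east component: 679.00 m.

679 m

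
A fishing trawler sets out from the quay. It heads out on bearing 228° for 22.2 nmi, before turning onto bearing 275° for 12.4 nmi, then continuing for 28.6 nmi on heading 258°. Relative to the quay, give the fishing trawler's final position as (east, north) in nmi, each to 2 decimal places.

Leg 1 (228°, 22.2 nmi): east 22.2 sin 228° = -16.50, north 22.2 cos 228° = -14.85
Leg 2 (275°, 12.4 nmi): east 12.4 sin 275° = -12.35, north 12.4 cos 275° = 1.08
Leg 3 (258°, 28.6 nmi): east 28.6 sin 258° = -27.98, north 28.6 cos 258° = -5.95
Summing: -56.83 nmi east, -19.72 nmi north → (-56.83, -19.72).

(-56.83, -19.72)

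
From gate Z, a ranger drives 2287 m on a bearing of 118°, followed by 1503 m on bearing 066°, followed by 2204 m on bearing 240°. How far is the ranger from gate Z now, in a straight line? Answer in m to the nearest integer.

Leg 1 (118°, 2287 m): east 2287 sin 118° = 2019.30, north 2287 cos 118° = -1073.68
Leg 2 (066°, 1503 m): east 1503 sin 66° = 1373.06, north 1503 cos 66° = 611.33
Leg 3 (240°, 2204 m): east 2204 sin 240° = -1908.72, north 2204 cos 240° = -1102.00
Net: 1483.64 east, -1564.36 north. Distance = √((1483.64)² + (-1564.36)²) = 2156.014 m.

2156 m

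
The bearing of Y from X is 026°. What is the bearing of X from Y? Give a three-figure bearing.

Back-bearing = 026° + 180° = 206°.

206°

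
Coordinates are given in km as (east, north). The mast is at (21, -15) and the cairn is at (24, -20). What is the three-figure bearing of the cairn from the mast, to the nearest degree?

149°

Δeast = 24 − 21 = 3.00; Δnorth = -20 − -15 = -5.00.
Bearing = atan2(Δeast, Δnorth) mod 360° = 149.04° ≈ 149°.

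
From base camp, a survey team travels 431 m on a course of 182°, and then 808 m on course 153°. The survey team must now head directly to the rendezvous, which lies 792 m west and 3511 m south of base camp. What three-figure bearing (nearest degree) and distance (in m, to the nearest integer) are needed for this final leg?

Leg 1 (182°, 431 m): east 431 sin 182° = -15.04, north 431 cos 182° = -430.74
Leg 2 (153°, 808 m): east 808 sin 153° = 366.82, north 808 cos 153° = -719.93
Current position: (351.78, -1150.67). Target: (-792, -3511). Remaining: Δeast = -1143.78, Δnorth = -2360.33.
Bearing = atan2(-1143.78, -2360.33) mod 360° = 205.85°; distance = √((-1143.78)² + (-2360.33)²) = 2622.860 m.

206°, 2623 m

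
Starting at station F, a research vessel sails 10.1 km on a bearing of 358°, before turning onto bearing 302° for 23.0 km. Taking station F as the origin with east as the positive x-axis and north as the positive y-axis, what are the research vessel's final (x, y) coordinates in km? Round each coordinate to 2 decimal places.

(-19.86, 22.28)

Leg 1 (358°, 10.1 km): east 10.1 sin 358° = -0.35, north 10.1 cos 358° = 10.09
Leg 2 (302°, 23.0 km): east 23.0 sin 302° = -19.51, north 23.0 cos 302° = 12.19
Summing: -19.86 km east, 22.28 km north → (-19.86, 22.28).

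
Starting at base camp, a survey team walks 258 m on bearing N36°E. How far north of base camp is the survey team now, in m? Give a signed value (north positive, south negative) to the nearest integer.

209 m

Leg 1 (N36°E, 258 m): east 258 sin 36° = 151.65, north 258 cos 36° = 208.73
Net north component: 208.73 m.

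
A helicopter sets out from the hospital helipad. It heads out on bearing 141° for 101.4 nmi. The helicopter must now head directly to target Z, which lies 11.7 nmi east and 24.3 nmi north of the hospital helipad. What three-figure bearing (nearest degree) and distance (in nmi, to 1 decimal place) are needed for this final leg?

333°, 115.5 nmi

Leg 1 (141°, 101.4 nmi): east 101.4 sin 141° = 63.81, north 101.4 cos 141° = -78.80
Current position: (63.81, -78.80). Target: (11.7, 24.3). Remaining: Δeast = -52.11, Δnorth = 103.10.
Bearing = atan2(-52.11, 103.10) mod 360° = 333.19°; distance = √((-52.11)² + (103.10)²) = 115.525 nmi.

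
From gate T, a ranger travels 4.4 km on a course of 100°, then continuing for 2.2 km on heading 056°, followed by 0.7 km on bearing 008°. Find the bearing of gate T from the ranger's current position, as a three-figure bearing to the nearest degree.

259°

Leg 1 (100°, 4.4 km): east 4.4 sin 100° = 4.33, north 4.4 cos 100° = -0.76
Leg 2 (056°, 2.2 km): east 2.2 sin 56° = 1.82, north 2.2 cos 56° = 1.23
Leg 3 (008°, 0.7 km): east 0.7 sin 8° = 0.10, north 0.7 cos 8° = 0.69
Net displacement: 6.25 east, 1.16 north. Direction back to start is (-6.25, -1.16): bearing = atan2(-6.25, -1.16) mod 360° = 259.50° ≈ 259°.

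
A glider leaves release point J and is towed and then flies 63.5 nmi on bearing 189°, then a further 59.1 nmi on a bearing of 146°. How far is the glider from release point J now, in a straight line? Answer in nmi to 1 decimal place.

114.1 nmi

Leg 1 (189°, 63.5 nmi): east 63.5 sin 189° = -9.93, north 63.5 cos 189° = -62.72
Leg 2 (146°, 59.1 nmi): east 59.1 sin 146° = 33.05, north 59.1 cos 146° = -49.00
Net: 23.11 east, -111.71 north. Distance = √((23.11)² + (-111.71)²) = 114.081 nmi.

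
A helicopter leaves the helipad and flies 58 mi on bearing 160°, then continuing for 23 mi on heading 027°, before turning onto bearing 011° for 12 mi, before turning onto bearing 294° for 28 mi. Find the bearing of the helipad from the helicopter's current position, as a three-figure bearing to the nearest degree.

Leg 1 (160°, 58 mi): east 58 sin 160° = 19.84, north 58 cos 160° = -54.50
Leg 2 (027°, 23 mi): east 23 sin 27° = 10.44, north 23 cos 27° = 20.49
Leg 3 (011°, 12 mi): east 12 sin 11° = 2.29, north 12 cos 11° = 11.78
Leg 4 (294°, 28 mi): east 28 sin 294° = -25.58, north 28 cos 294° = 11.39
Net displacement: 6.99 east, -10.84 north. Direction back to start is (-6.99, 10.84): bearing = atan2(-6.99, 10.84) mod 360° = 327.19° ≈ 327°.

327°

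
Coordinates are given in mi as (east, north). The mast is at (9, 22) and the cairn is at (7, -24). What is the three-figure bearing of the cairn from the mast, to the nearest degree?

182°

Δeast = 7 − 9 = -2.00; Δnorth = -24 − 22 = -46.00.
Bearing = atan2(Δeast, Δnorth) mod 360° = 182.49° ≈ 182°.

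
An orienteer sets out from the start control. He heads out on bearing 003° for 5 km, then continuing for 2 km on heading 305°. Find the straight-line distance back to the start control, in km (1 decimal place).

6.3 km

Leg 1 (003°, 5 km): east 5 sin 3° = 0.26, north 5 cos 3° = 4.99
Leg 2 (305°, 2 km): east 2 sin 305° = -1.64, north 2 cos 305° = 1.15
Net: -1.38 east, 6.14 north. Distance = √((-1.38)² + (6.14)²) = 6.293 km.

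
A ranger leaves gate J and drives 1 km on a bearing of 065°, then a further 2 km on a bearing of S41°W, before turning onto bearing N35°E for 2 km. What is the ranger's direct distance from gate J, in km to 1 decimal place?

0.9 km

Leg 1 (065°, 1 km): east 1 sin 65° = 0.91, north 1 cos 65° = 0.42
Leg 2 (S41°W, 2 km): east 2 sin 221° = -1.31, north 2 cos 221° = -1.51
Leg 3 (N35°E, 2 km): east 2 sin 35° = 1.15, north 2 cos 35° = 1.64
Net: 0.74 east, 0.55 north. Distance = √((0.74)² + (0.55)²) = 0.924 km.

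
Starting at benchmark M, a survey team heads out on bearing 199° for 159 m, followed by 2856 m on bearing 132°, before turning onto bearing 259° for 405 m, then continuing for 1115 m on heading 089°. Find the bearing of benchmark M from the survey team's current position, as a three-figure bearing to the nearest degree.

Leg 1 (199°, 159 m): east 159 sin 199° = -51.77, north 159 cos 199° = -150.34
Leg 2 (132°, 2856 m): east 2856 sin 132° = 2122.42, north 2856 cos 132° = -1911.04
Leg 3 (259°, 405 m): east 405 sin 259° = -397.56, north 405 cos 259° = -77.28
Leg 4 (089°, 1115 m): east 1115 sin 89° = 1114.83, north 1115 cos 89° = 19.46
Net displacement: 2787.93 east, -2119.19 north. Direction back to start is (-2787.93, 2119.19): bearing = atan2(-2787.93, 2119.19) mod 360° = 307.24° ≈ 307°.

307°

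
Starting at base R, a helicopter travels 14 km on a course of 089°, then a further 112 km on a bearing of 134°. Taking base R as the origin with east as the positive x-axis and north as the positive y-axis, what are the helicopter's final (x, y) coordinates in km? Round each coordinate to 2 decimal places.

(94.56, -77.56)

Leg 1 (089°, 14 km): east 14 sin 89° = 14.00, north 14 cos 89° = 0.24
Leg 2 (134°, 112 km): east 112 sin 134° = 80.57, north 112 cos 134° = -77.80
Summing: 94.56 km east, -77.56 km north → (94.56, -77.56).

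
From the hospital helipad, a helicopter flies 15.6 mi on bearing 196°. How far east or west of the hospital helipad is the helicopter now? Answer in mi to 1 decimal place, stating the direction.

4.3 mi west

Leg 1 (196°, 15.6 mi): east 15.6 sin 196° = -4.30, north 15.6 cos 196° = -15.00
Net east component: -4.30 mi.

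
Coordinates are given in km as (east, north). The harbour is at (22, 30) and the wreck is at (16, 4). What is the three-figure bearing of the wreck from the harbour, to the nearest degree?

Δeast = 16 − 22 = -6.00; Δnorth = 4 − 30 = -26.00.
Bearing = atan2(Δeast, Δnorth) mod 360° = 192.99° ≈ 193°.

193°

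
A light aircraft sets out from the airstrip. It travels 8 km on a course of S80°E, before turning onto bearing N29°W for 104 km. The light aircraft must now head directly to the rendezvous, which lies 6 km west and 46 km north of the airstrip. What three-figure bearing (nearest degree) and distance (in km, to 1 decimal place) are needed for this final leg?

Leg 1 (S80°E, 8 km): east 8 sin 100° = 7.88, north 8 cos 100° = -1.39
Leg 2 (N29°W, 104 km): east 104 sin 331° = -50.42, north 104 cos 331° = 90.96
Current position: (-42.54, 89.57). Target: (-6, 46). Remaining: Δeast = 36.54, Δnorth = -43.57.
Bearing = atan2(36.54, -43.57) mod 360° = 140.01°; distance = √((36.54)² + (-43.57)²) = 56.866 km.

140°, 56.9 km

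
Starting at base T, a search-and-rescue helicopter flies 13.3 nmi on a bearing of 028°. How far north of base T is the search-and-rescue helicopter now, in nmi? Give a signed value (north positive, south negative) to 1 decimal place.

11.7 nmi

Leg 1 (028°, 13.3 nmi): east 13.3 sin 28° = 6.24, north 13.3 cos 28° = 11.74
Net north component: 11.74 nmi.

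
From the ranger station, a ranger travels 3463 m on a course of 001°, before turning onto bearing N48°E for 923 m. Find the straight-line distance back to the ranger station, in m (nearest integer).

Leg 1 (001°, 3463 m): east 3463 sin 1° = 60.44, north 3463 cos 1° = 3462.47
Leg 2 (N48°E, 923 m): east 923 sin 48° = 685.92, north 923 cos 48° = 617.61
Net: 746.36 east, 4080.08 north. Distance = √((746.36)² + (4080.08)²) = 4147.783 m.

4148 m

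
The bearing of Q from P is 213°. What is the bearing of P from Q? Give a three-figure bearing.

033°

Back-bearing = 213° − 180° = 033°.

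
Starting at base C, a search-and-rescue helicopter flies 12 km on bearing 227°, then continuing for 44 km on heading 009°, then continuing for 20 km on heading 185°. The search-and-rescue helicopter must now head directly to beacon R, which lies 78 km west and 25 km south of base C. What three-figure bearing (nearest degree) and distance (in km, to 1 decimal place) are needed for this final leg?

242°, 84.6 km

Leg 1 (227°, 12 km): east 12 sin 227° = -8.78, north 12 cos 227° = -8.18
Leg 2 (009°, 44 km): east 44 sin 9° = 6.88, north 44 cos 9° = 43.46
Leg 3 (185°, 20 km): east 20 sin 185° = -1.74, north 20 cos 185° = -19.92
Current position: (-3.64, 15.35). Target: (-78, -25). Remaining: Δeast = -74.36, Δnorth = -40.35.
Bearing = atan2(-74.36, -40.35) mod 360° = 241.52°; distance = √((-74.36)² + (-40.35)²) = 84.606 km.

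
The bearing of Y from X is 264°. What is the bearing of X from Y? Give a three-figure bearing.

084°

Back-bearing = 264° − 180° = 084°.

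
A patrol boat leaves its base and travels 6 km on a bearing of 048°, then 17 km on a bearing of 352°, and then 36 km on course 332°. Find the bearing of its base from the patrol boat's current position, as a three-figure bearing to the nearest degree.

164°

Leg 1 (048°, 6 km): east 6 sin 48° = 4.46, north 6 cos 48° = 4.01
Leg 2 (352°, 17 km): east 17 sin 352° = -2.37, north 17 cos 352° = 16.83
Leg 3 (332°, 36 km): east 36 sin 332° = -16.90, north 36 cos 332° = 31.79
Net displacement: -14.81 east, 52.64 north. Direction back to start is (14.81, -52.64): bearing = atan2(14.81, -52.64) mod 360° = 164.29° ≈ 164°.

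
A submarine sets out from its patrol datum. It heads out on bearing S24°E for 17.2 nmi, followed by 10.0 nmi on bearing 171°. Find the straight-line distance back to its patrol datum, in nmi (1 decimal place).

Leg 1 (S24°E, 17.2 nmi): east 17.2 sin 156° = 7.00, north 17.2 cos 156° = -15.71
Leg 2 (171°, 10.0 nmi): east 10.0 sin 171° = 1.56, north 10.0 cos 171° = -9.88
Net: 8.56 east, -25.59 north. Distance = √((8.56)² + (-25.59)²) = 26.984 nmi.

27.0 nmi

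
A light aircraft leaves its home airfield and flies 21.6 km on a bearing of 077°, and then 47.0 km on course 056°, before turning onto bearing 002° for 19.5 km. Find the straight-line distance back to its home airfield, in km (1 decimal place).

Leg 1 (077°, 21.6 km): east 21.6 sin 77° = 21.05, north 21.6 cos 77° = 4.86
Leg 2 (056°, 47.0 km): east 47.0 sin 56° = 38.96, north 47.0 cos 56° = 26.28
Leg 3 (002°, 19.5 km): east 19.5 sin 2° = 0.68, north 19.5 cos 2° = 19.49
Net: 60.69 east, 50.63 north. Distance = √((60.69)² + (50.63)²) = 79.037 km.

79.0 km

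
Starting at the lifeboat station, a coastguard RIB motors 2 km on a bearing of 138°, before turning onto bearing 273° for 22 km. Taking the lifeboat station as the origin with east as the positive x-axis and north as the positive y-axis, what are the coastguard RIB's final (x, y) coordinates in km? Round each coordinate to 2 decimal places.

Leg 1 (138°, 2 km): east 2 sin 138° = 1.34, north 2 cos 138° = -1.49
Leg 2 (273°, 22 km): east 22 sin 273° = -21.97, north 22 cos 273° = 1.15
Summing: -20.63 km east, -0.33 km north → (-20.63, -0.33).

(-20.63, -0.33)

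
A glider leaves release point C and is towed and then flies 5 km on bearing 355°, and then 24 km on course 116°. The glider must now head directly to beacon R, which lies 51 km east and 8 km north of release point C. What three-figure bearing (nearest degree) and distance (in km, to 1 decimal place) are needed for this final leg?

066°, 32.8 km

Leg 1 (355°, 5 km): east 5 sin 355° = -0.44, north 5 cos 355° = 4.98
Leg 2 (116°, 24 km): east 24 sin 116° = 21.57, north 24 cos 116° = -10.52
Current position: (21.14, -5.54). Target: (51, 8). Remaining: Δeast = 29.86, Δnorth = 13.54.
Bearing = atan2(29.86, 13.54) mod 360° = 65.61°; distance = √((29.86)² + (13.54)²) = 32.791 km.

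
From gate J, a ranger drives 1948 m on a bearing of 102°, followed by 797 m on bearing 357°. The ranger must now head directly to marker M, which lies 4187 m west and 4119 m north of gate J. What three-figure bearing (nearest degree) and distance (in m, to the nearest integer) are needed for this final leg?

302°, 7107 m

Leg 1 (102°, 1948 m): east 1948 sin 102° = 1905.43, north 1948 cos 102° = -405.01
Leg 2 (357°, 797 m): east 797 sin 357° = -41.71, north 797 cos 357° = 795.91
Current position: (1863.72, 390.90). Target: (-4187, 4119). Remaining: Δeast = -6050.72, Δnorth = 3728.10.
Bearing = atan2(-6050.72, 3728.10) mod 360° = 301.64°; distance = √((-6050.72)² + (3728.10)²) = 7107.037 m.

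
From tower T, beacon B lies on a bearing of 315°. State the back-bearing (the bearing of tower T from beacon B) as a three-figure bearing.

Back-bearing = 315° − 180° = 135°.

135°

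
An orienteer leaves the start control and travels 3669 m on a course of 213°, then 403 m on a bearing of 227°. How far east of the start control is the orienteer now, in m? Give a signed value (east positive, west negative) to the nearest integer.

-2293 m

Leg 1 (213°, 3669 m): east 3669 sin 213° = -1998.28, north 3669 cos 213° = -3077.08
Leg 2 (227°, 403 m): east 403 sin 227° = -294.74, north 403 cos 227° = -274.85
Net east component: -2293.02 m.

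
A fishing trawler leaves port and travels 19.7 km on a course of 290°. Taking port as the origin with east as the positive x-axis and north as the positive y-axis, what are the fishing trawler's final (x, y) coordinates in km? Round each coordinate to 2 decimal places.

Leg 1 (290°, 19.7 km): east 19.7 sin 290° = -18.51, north 19.7 cos 290° = 6.74
Summing: -18.51 km east, 6.74 km north → (-18.51, 6.74).

(-18.51, 6.74)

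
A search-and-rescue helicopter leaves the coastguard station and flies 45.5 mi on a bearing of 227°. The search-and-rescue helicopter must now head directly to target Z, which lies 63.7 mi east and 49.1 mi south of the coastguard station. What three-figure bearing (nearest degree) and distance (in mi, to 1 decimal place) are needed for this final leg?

101°, 98.6 mi

Leg 1 (227°, 45.5 mi): east 45.5 sin 227° = -33.28, north 45.5 cos 227° = -31.03
Current position: (-33.28, -31.03). Target: (63.7, -49.1). Remaining: Δeast = 96.98, Δnorth = -18.07.
Bearing = atan2(96.98, -18.07) mod 360° = 100.55°; distance = √((96.98)² + (-18.07)²) = 98.646 mi.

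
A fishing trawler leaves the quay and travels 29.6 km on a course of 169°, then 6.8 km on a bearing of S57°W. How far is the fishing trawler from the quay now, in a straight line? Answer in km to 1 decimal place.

Leg 1 (169°, 29.6 km): east 29.6 sin 169° = 5.65, north 29.6 cos 169° = -29.06
Leg 2 (S57°W, 6.8 km): east 6.8 sin 237° = -5.70, north 6.8 cos 237° = -3.70
Net: -0.06 east, -32.76 north. Distance = √((-0.06)² + (-32.76)²) = 32.760 km.

32.8 km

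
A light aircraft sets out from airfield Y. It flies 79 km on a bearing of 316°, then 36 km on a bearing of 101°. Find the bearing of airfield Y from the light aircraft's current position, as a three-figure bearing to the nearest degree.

159°

Leg 1 (316°, 79 km): east 79 sin 316° = -54.88, north 79 cos 316° = 56.83
Leg 2 (101°, 36 km): east 36 sin 101° = 35.34, north 36 cos 101° = -6.87
Net displacement: -19.54 east, 49.96 north. Direction back to start is (19.54, -49.96): bearing = atan2(19.54, -49.96) mod 360° = 158.64° ≈ 159°.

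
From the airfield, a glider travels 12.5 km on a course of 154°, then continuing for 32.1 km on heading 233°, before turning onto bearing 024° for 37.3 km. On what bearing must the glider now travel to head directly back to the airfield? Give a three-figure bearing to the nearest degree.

Leg 1 (154°, 12.5 km): east 12.5 sin 154° = 5.48, north 12.5 cos 154° = -11.23
Leg 2 (233°, 32.1 km): east 32.1 sin 233° = -25.64, north 32.1 cos 233° = -19.32
Leg 3 (024°, 37.3 km): east 37.3 sin 24° = 15.17, north 37.3 cos 24° = 34.08
Net displacement: -4.99 east, 3.52 north. Direction back to start is (4.99, -3.52): bearing = atan2(4.99, -3.52) mod 360° = 125.24° ≈ 125°.

125°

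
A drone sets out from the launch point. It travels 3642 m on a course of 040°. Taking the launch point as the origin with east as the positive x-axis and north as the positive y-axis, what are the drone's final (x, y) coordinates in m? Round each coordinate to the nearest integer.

(2341, 2790)

Leg 1 (040°, 3642 m): east 3642 sin 40° = 2341.03, north 3642 cos 40° = 2789.93
Summing: 2341.03 m east, 2789.93 m north → (2341, 2790).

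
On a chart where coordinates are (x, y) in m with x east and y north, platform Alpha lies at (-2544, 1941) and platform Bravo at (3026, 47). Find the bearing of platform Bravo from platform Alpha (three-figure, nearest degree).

Δeast = 3026 − -2544 = 5570.00; Δnorth = 47 − 1941 = -1894.00.
Bearing = atan2(Δeast, Δnorth) mod 360° = 108.78° ≈ 109°.

109°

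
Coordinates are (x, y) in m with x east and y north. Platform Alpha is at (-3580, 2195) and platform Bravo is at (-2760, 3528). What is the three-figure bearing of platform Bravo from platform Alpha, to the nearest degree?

032°

Δeast = -2760 − -3580 = 820.00; Δnorth = 3528 − 2195 = 1333.00.
Bearing = atan2(Δeast, Δnorth) mod 360° = 31.60° ≈ 032°.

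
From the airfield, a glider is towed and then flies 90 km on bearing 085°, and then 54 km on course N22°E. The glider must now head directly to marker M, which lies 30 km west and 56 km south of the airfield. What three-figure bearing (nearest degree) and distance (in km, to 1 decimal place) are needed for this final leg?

231°, 180.4 km

Leg 1 (085°, 90 km): east 90 sin 85° = 89.66, north 90 cos 85° = 7.84
Leg 2 (N22°E, 54 km): east 54 sin 22° = 20.23, north 54 cos 22° = 50.07
Current position: (109.89, 57.91). Target: (-30, -56). Remaining: Δeast = -139.89, Δnorth = -113.91.
Bearing = atan2(-139.89, -113.91) mod 360° = 230.84°; distance = √((-139.89)² + (-113.91)²) = 180.400 km.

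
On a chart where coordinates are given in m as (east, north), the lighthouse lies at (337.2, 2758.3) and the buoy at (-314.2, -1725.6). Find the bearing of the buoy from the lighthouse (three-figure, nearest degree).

Δeast = -314.2 − 337.2 = -651.40; Δnorth = -1725.6 − 2758.3 = -4483.90.
Bearing = atan2(Δeast, Δnorth) mod 360° = 188.27° ≈ 188°.

188°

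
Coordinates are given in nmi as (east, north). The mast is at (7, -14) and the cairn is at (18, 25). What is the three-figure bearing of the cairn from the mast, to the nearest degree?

016°

Δeast = 18 − 7 = 11.00; Δnorth = 25 − -14 = 39.00.
Bearing = atan2(Δeast, Δnorth) mod 360° = 15.75° ≈ 016°.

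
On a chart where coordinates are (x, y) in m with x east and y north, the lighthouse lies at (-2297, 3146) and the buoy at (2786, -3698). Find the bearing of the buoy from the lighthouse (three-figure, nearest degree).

Δeast = 2786 − -2297 = 5083.00; Δnorth = -3698 − 3146 = -6844.00.
Bearing = atan2(Δeast, Δnorth) mod 360° = 143.40° ≈ 143°.

143°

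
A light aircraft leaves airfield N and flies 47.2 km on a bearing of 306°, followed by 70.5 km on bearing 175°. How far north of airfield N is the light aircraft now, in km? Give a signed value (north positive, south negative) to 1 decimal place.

-42.5 km

Leg 1 (306°, 47.2 km): east 47.2 sin 306° = -38.19, north 47.2 cos 306° = 27.74
Leg 2 (175°, 70.5 km): east 70.5 sin 175° = 6.14, north 70.5 cos 175° = -70.23
Net north component: -42.49 km.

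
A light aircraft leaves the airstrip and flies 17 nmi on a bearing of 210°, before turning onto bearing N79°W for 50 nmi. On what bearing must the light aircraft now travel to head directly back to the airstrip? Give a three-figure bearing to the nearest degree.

Leg 1 (210°, 17 nmi): east 17 sin 210° = -8.50, north 17 cos 210° = -14.72
Leg 2 (N79°W, 50 nmi): east 50 sin 281° = -49.08, north 50 cos 281° = 9.54
Net displacement: -57.58 east, -5.18 north. Direction back to start is (57.58, 5.18): bearing = atan2(57.58, 5.18) mod 360° = 84.86° ≈ 085°.

085°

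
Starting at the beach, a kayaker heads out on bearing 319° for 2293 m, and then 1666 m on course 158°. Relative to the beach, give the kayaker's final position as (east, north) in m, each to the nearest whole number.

Leg 1 (319°, 2293 m): east 2293 sin 319° = -1504.34, north 2293 cos 319° = 1730.55
Leg 2 (158°, 1666 m): east 1666 sin 158° = 624.09, north 1666 cos 158° = -1544.69
Summing: -880.25 m east, 185.86 m north → (-880, 186).

(-880, 186)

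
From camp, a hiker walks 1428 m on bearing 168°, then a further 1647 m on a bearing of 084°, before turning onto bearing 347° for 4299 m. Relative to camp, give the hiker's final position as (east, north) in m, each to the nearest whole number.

Leg 1 (168°, 1428 m): east 1428 sin 168° = 296.90, north 1428 cos 168° = -1396.79
Leg 2 (084°, 1647 m): east 1647 sin 84° = 1637.98, north 1647 cos 84° = 172.16
Leg 3 (347°, 4299 m): east 4299 sin 347° = -967.06, north 4299 cos 347° = 4188.82
Summing: 967.81 m east, 2964.18 m north → (968, 2964).

(968, 2964)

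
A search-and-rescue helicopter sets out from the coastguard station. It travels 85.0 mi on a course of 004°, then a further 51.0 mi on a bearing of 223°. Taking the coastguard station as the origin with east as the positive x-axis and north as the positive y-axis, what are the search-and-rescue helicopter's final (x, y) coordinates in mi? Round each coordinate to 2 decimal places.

Leg 1 (004°, 85.0 mi): east 85.0 sin 4° = 5.93, north 85.0 cos 4° = 84.79
Leg 2 (223°, 51.0 mi): east 51.0 sin 223° = -34.78, north 51.0 cos 223° = -37.30
Summing: -28.85 mi east, 47.49 mi north → (-28.85, 47.49).

(-28.85, 47.49)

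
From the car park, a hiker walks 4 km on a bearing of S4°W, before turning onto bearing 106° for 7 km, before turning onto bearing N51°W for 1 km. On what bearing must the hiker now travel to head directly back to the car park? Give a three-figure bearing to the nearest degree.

Leg 1 (S4°W, 4 km): east 4 sin 184° = -0.28, north 4 cos 184° = -3.99
Leg 2 (106°, 7 km): east 7 sin 106° = 6.73, north 7 cos 106° = -1.93
Leg 3 (N51°W, 1 km): east 1 sin 309° = -0.78, north 1 cos 309° = 0.63
Net displacement: 5.67 east, -5.29 north. Direction back to start is (-5.67, 5.29): bearing = atan2(-5.67, 5.29) mod 360° = 313.00° ≈ 313°.

313°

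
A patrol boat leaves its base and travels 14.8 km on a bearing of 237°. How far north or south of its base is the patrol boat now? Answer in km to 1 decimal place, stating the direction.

8.1 km south

Leg 1 (237°, 14.8 km): east 14.8 sin 237° = -12.41, north 14.8 cos 237° = -8.06
Net north component: -8.06 km.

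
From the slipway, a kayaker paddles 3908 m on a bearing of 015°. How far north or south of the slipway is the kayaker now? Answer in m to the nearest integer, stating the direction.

3775 m north

Leg 1 (015°, 3908 m): east 3908 sin 15° = 1011.46, north 3908 cos 15° = 3774.84
Net north component: 3774.84 m.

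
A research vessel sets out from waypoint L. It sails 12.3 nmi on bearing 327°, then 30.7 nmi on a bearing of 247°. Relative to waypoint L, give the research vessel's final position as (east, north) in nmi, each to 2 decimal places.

(-34.96, -1.68)

Leg 1 (327°, 12.3 nmi): east 12.3 sin 327° = -6.70, north 12.3 cos 327° = 10.32
Leg 2 (247°, 30.7 nmi): east 30.7 sin 247° = -28.26, north 30.7 cos 247° = -12.00
Summing: -34.96 nmi east, -1.68 nmi north → (-34.96, -1.68).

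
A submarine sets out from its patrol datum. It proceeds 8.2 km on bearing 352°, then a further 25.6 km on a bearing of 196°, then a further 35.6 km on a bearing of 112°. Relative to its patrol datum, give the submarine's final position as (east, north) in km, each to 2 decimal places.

(24.81, -29.82)

Leg 1 (352°, 8.2 km): east 8.2 sin 352° = -1.14, north 8.2 cos 352° = 8.12
Leg 2 (196°, 25.6 km): east 25.6 sin 196° = -7.06, north 25.6 cos 196° = -24.61
Leg 3 (112°, 35.6 km): east 35.6 sin 112° = 33.01, north 35.6 cos 112° = -13.34
Summing: 24.81 km east, -29.82 km north → (24.81, -29.82).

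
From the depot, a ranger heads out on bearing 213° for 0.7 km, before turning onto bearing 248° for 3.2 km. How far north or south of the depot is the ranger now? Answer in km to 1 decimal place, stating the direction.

1.8 km south

Leg 1 (213°, 0.7 km): east 0.7 sin 213° = -0.38, north 0.7 cos 213° = -0.59
Leg 2 (248°, 3.2 km): east 3.2 sin 248° = -2.97, north 3.2 cos 248° = -1.20
Net north component: -1.79 km.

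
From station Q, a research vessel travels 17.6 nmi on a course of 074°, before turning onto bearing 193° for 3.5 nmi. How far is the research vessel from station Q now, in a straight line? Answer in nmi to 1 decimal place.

Leg 1 (074°, 17.6 nmi): east 17.6 sin 74° = 16.92, north 17.6 cos 74° = 4.85
Leg 2 (193°, 3.5 nmi): east 3.5 sin 193° = -0.79, north 3.5 cos 193° = -3.41
Net: 16.13 east, 1.44 north. Distance = √((16.13)² + (1.44)²) = 16.195 nmi.

16.2 nmi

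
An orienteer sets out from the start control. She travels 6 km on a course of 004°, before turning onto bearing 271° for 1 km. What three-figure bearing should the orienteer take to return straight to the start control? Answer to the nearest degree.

Leg 1 (004°, 6 km): east 6 sin 4° = 0.42, north 6 cos 4° = 5.99
Leg 2 (271°, 1 km): east 1 sin 271° = -1.00, north 1 cos 271° = 0.02
Net displacement: -0.58 east, 6.00 north. Direction back to start is (0.58, -6.00): bearing = atan2(0.58, -6.00) mod 360° = 174.47° ≈ 174°.

174°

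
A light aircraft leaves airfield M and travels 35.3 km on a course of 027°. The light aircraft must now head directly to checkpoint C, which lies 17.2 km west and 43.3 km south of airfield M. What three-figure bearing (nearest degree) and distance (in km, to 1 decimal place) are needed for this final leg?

Leg 1 (027°, 35.3 km): east 35.3 sin 27° = 16.03, north 35.3 cos 27° = 31.45
Current position: (16.03, 31.45). Target: (-17.2, -43.3). Remaining: Δeast = -33.23, Δnorth = -74.75.
Bearing = atan2(-33.23, -74.75) mod 360° = 203.96°; distance = √((-33.23)² + (-74.75)²) = 81.804 km.

204°, 81.8 km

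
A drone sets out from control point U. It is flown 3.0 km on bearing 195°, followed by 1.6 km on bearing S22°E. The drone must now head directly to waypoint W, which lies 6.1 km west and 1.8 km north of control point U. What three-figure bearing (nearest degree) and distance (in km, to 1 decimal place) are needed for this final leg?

Leg 1 (195°, 3.0 km): east 3.0 sin 195° = -0.78, north 3.0 cos 195° = -2.90
Leg 2 (S22°E, 1.6 km): east 1.6 sin 158° = 0.60, north 1.6 cos 158° = -1.48
Current position: (-0.18, -4.38). Target: (-6.1, 1.8). Remaining: Δeast = -5.92, Δnorth = 6.18.
Bearing = atan2(-5.92, 6.18) mod 360° = 316.22°; distance = √((-5.92)² + (6.18)²) = 8.561 km.

316°, 8.6 km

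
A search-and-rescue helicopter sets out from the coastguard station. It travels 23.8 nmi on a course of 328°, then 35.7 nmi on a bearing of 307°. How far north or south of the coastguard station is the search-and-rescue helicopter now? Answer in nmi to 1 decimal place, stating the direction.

41.7 nmi north

Leg 1 (328°, 23.8 nmi): east 23.8 sin 328° = -12.61, north 23.8 cos 328° = 20.18
Leg 2 (307°, 35.7 nmi): east 35.7 sin 307° = -28.51, north 35.7 cos 307° = 21.48
Net north component: 41.67 nmi.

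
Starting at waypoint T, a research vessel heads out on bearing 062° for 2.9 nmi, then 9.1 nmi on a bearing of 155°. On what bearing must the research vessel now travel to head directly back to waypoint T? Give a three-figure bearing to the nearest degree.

Leg 1 (062°, 2.9 nmi): east 2.9 sin 62° = 2.56, north 2.9 cos 62° = 1.36
Leg 2 (155°, 9.1 nmi): east 9.1 sin 155° = 3.85, north 9.1 cos 155° = -8.25
Net displacement: 6.41 east, -6.89 north. Direction back to start is (-6.41, 6.89): bearing = atan2(-6.41, 6.89) mod 360° = 317.07° ≈ 317°.

317°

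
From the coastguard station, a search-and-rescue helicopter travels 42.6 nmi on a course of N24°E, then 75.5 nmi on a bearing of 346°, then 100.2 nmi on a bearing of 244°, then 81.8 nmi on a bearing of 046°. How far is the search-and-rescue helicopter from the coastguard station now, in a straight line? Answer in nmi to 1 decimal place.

129.1 nmi

Leg 1 (N24°E, 42.6 nmi): east 42.6 sin 24° = 17.33, north 42.6 cos 24° = 38.92
Leg 2 (346°, 75.5 nmi): east 75.5 sin 346° = -18.27, north 75.5 cos 346° = 73.26
Leg 3 (244°, 100.2 nmi): east 100.2 sin 244° = -90.06, north 100.2 cos 244° = -43.92
Leg 4 (046°, 81.8 nmi): east 81.8 sin 46° = 58.84, north 81.8 cos 46° = 56.82
Net: -32.16 east, 125.07 north. Distance = √((-32.16)² + (125.07)²) = 129.140 nmi.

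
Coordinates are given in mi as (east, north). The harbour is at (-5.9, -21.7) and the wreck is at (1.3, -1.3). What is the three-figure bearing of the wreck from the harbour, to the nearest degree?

Δeast = 1.3 − -5.9 = 7.20; Δnorth = -1.3 − -21.7 = 20.40.
Bearing = atan2(Δeast, Δnorth) mod 360° = 19.44° ≈ 019°.

019°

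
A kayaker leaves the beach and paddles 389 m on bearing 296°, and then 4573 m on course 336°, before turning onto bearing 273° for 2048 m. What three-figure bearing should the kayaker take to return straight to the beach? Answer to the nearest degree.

Leg 1 (296°, 389 m): east 389 sin 296° = -349.63, north 389 cos 296° = 170.53
Leg 2 (336°, 4573 m): east 4573 sin 336° = -1860.01, north 4573 cos 336° = 4177.64
Leg 3 (273°, 2048 m): east 2048 sin 273° = -2045.19, north 2048 cos 273° = 107.18
Net displacement: -4254.83 east, 4455.35 north. Direction back to start is (4254.83, -4455.35): bearing = atan2(4254.83, -4455.35) mod 360° = 136.32° ≈ 136°.

136°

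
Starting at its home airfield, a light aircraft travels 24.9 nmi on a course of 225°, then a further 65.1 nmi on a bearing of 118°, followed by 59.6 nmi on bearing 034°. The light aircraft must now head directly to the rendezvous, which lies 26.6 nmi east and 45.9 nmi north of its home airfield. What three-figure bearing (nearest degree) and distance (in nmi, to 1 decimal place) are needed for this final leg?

314°, 64.5 nmi

Leg 1 (225°, 24.9 nmi): east 24.9 sin 225° = -17.61, north 24.9 cos 225° = -17.61
Leg 2 (118°, 65.1 nmi): east 65.1 sin 118° = 57.48, north 65.1 cos 118° = -30.56
Leg 3 (034°, 59.6 nmi): east 59.6 sin 34° = 33.33, north 59.6 cos 34° = 49.41
Current position: (73.20, 1.24). Target: (26.6, 45.9). Remaining: Δeast = -46.60, Δnorth = 44.66.
Bearing = atan2(-46.60, 44.66) mod 360° = 313.78°; distance = √((-46.60)² + (44.66)²) = 64.545 nmi.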